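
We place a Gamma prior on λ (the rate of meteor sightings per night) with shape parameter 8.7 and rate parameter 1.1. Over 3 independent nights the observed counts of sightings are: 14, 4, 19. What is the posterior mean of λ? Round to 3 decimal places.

Total count ∑xᵢ = 37 over n = 3 nights.
Gamma is conjugate to the Poisson likelihood: posterior is Gamma(shape = 8.7+37 = 45.7, rate = 1.1+3 = 4.1).
E[λ | data] = 45.7/4.1 = 11.146.

Posterior mean ≈ 11.146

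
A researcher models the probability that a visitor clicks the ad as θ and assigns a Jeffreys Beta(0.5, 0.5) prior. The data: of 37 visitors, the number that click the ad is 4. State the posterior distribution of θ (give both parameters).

Posterior: Beta(4.5, 33.5)

Observing 4 successes and 33 failures updates Beta(0.5, 0.5) by adding the success and failure counts to the two shape parameters: α = 0.5+4 = 4.5, β = 0.5+33 = 33.5.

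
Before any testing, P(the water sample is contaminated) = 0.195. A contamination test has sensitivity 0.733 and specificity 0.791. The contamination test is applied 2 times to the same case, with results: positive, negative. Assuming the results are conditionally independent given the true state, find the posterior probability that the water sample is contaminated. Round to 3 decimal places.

Posterior P(H) ≈ 0.223

Let H be the event that the water sample is contaminated; start with P(H) = 0.195. P('positive'|H) = 0.733, P('positive'|¬H) = 0.209.
Update on result 1 ('positive'): P(H) ← 0.733·0.1950 / (0.733·0.1950 + 0.209·0.8050) = 0.14294/0.31118 = 0.4593.
Update on result 2 ('negative'): P(H) ← 0.267·0.4593 / (0.267·0.4593 + 0.791·0.5407) = 0.12264/0.55031 = 0.2229.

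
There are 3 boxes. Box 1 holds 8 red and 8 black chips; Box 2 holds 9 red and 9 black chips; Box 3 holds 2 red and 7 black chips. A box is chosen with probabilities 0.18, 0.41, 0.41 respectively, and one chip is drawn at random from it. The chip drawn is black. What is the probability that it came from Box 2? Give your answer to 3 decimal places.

Posterior probability ≈ 0.334

P(black|Box 1) = 0.5; P(black|Box 2) = 0.5; P(black|Box 3) = 0.7778.
Prior × likelihood for each source: 0.18·0.5=0.09000, 0.41·0.5=0.2050, 0.41·0.7778=0.3189. Summing gives P(black) = 0.61389.
P(Box 2 | black) = 0.2050 / 0.61389 = 0.334.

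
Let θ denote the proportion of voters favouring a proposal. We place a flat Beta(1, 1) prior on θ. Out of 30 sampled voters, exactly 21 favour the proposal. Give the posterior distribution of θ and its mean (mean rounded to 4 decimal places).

Observing 21 successes and 9 failures updates Beta(1, 1) by adding the success and failure counts to the two shape parameters: α = 1+21 = 22, β = 1+9 = 10.
Posterior mean = α/(α+β) = 22/32 = 0.6875.

Posterior: Beta(22, 10); mean ≈ 0.6875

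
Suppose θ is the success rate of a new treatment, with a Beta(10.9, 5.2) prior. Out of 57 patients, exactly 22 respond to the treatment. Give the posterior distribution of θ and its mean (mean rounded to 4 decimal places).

Posterior: Beta(32.9, 40.2); mean ≈ 0.4501

The binomial likelihood is conjugate to the Beta prior: with 22 successes and 35 failures, the posterior is Beta(10.9+22, 5.2+35) = Beta(32.9, 40.2).
E[θ | data] = 32.9/(32.9+40.2) = 0.4501.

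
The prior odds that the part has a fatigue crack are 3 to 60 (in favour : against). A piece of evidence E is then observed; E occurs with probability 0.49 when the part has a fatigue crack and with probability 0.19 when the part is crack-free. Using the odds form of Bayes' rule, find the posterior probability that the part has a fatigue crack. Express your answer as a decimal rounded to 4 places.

Posterior probability ≈ 0.1142

Prior odds = 3/60 = 0.050000.
Likelihood ratio for E = 0.49/0.19 = 2.5789.
Posterior odds = prior odds × LR = 0.12895.
Posterior probability = odds/(1+odds) = 0.12895/1.1289 = 0.1142.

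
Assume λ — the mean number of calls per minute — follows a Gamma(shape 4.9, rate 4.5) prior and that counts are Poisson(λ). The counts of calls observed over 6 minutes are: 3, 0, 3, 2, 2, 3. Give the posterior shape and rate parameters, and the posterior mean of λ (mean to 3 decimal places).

Posterior: Gamma(shape=17.9, rate=10.5); mean ≈ 1.705

The Poisson likelihood adds the total count to the shape and the number of exposure periods to the rate. Here ∑xᵢ = 13 and n = 6, so shape 4.9→17.9 and rate 4.5→10.5.
E[λ | data] = 17.9/10.5 = 1.705.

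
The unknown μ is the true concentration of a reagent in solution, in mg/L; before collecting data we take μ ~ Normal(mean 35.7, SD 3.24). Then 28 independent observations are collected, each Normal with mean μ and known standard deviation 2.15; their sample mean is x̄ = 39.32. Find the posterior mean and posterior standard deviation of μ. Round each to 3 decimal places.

With known σ, the Normal prior is conjugate. Weight on the data is w = (n/σ²)/(n/σ² + 1/τ₀²) = 6.05733/(6.05733+0.0952599) = 0.98452.
Posterior mean = w·x̄ + (1−w)·μ₀ = 0.98452·39.32 + 0.015483·35.7 = 39.264. Posterior variance = 1/(6.05733+0.0952599) = 0.162533, so SD = 0.403.

Posterior mean ≈ 39.264; posterior SD ≈ 0.403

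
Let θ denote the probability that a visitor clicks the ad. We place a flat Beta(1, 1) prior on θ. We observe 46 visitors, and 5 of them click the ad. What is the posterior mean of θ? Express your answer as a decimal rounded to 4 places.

Posterior mean ≈ 0.1250

The binomial likelihood is conjugate to the Beta prior: with 5 successes and 41 failures, the posterior is Beta(1+5, 1+41) = Beta(6, 42).
Posterior mean = α/(α+β) = 6/48 = 0.1250.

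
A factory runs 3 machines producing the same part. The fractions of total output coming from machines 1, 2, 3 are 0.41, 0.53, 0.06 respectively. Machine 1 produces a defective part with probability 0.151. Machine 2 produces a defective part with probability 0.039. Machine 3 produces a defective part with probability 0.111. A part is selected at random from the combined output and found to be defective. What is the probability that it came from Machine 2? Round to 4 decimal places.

Posterior probability ≈ 0.2316

Tabulate prior·likelihood by source: [1] prior 0.41, lik 0.151, product 0.06191; [2] prior 0.53, lik 0.039, product 0.02067; [3] prior 0.06, lik 0.111, product 0.006660.
Normalizing constant = 0.089240; the posterior for Machine 2 is its product over the sum, 0.02067/0.089240 = 0.2316.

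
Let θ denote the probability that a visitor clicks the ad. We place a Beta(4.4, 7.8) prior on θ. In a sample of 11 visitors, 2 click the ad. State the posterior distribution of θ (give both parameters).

Posterior: Beta(6.4, 16.8)

Observing 2 successes and 9 failures updates Beta(4.4, 7.8) by adding the success and failure counts to the two shape parameters: α = 4.4+2 = 6.4, β = 7.8+9 = 16.8.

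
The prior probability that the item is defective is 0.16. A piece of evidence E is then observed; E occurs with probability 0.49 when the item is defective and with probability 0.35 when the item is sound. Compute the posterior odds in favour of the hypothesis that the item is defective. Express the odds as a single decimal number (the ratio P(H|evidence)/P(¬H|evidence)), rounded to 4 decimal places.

Prior odds = 0.16/(1−0.16) = 0.19048.
Likelihood ratio for E = 0.49/0.35 = 1.4000.
Posterior odds = prior odds × LR = 0.26667.

Posterior odds ≈ 0.2667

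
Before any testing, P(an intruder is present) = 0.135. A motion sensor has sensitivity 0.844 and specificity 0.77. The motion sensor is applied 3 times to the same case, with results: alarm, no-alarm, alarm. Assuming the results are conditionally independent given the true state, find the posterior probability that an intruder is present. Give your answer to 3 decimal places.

Posterior P(H) ≈ 0.299

Let H be the event that an intruder is present; start with P(H) = 0.135. P('alarm'|H) = 0.844, P('alarm'|¬H) = 0.23.
Update on result 1 ('alarm'): P(H) ← 0.844·0.1350 / (0.844·0.1350 + 0.23·0.8650) = 0.11394/0.31289 = 0.3642.
Update on result 2 ('no-alarm'): P(H) ← 0.156·0.3642 / (0.156·0.3642 + 0.77·0.6358) = 0.056808/0.54641 = 0.1040.
Update on result 3 ('alarm'): P(H) ← 0.844·0.1040 / (0.844·0.1040 + 0.23·0.8960) = 0.087747/0.29384 = 0.2986.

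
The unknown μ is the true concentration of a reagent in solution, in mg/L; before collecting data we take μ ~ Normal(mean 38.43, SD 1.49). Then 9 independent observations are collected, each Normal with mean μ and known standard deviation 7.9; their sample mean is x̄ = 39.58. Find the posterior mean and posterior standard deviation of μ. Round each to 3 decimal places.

Prior precision 1/τ₀² = 1/1.49² = 0.450430; data precision n/σ² = 9/7.9² = 0.144208.
Posterior precision = 0.450430 + 0.144208 = 0.594638, giving posterior SD = 1/√0.594638 = 1.297.
Posterior mean = (0.450430·38.43 + 0.144208·39.58) / 0.594638 = 38.709.

Posterior mean ≈ 38.709; posterior SD ≈ 1.297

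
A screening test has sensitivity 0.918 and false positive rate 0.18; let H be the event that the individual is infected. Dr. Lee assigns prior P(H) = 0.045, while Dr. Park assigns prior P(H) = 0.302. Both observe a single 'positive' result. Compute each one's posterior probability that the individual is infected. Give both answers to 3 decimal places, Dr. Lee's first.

P('+'|H) = 0.918, P('+'|¬H) = 0.18.
Dr. Lee: numerator 0.918·0.045 = 0.041310; evidence = 0.041310+0.18·0.955 = 0.21321; posterior = 0.194.
Dr. Park: numerator 0.918·0.302 = 0.27724; evidence = 0.27724+0.18·0.698 = 0.40288; posterior = 0.688.

Dr. Lee: 0.194; Dr. Park: 0.688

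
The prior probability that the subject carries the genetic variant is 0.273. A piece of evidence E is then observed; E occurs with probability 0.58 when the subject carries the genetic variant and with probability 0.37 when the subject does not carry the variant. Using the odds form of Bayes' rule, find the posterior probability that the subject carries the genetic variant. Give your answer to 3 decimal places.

Prior odds = 0.273/(1−0.273) = 0.37552.
Likelihood ratio for E = 0.58/0.37 = 1.5676.
Posterior odds = prior odds × LR = 0.58865.
Posterior probability = odds/(1+odds) = 0.58865/1.5886 = 0.371.

Posterior probability ≈ 0.371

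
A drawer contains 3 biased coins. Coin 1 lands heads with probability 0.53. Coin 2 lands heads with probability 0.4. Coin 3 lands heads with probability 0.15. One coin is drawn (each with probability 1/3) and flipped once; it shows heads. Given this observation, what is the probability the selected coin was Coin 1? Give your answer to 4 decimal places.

P(heads|C1) = 0.53; P(heads|C2) = 0.4; P(heads|C3) = 0.15.
Prior × likelihood for each source: 0.333333·0.53=0.1767, 0.333333·0.4=0.1333, 0.333333·0.15=0.05000. Summing gives P(heads) = 0.36000.
P(Coin 1 | heads) = 0.1767 / 0.36000 = 0.4907.

Posterior probability ≈ 0.4907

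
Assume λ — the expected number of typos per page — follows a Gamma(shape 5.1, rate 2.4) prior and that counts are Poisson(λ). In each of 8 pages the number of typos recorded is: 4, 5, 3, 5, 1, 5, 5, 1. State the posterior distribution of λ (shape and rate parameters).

Posterior: Gamma(shape=34.1, rate=10.4)

The Poisson likelihood adds the total count to the shape and the number of exposure periods to the rate. Here ∑xᵢ = 29 and n = 8, so shape 5.1→34.1 and rate 2.4→10.4.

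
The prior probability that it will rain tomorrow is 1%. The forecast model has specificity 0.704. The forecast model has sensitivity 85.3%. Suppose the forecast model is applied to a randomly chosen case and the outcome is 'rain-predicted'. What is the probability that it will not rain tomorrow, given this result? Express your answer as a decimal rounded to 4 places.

Write H for 'it will rain tomorrow'. Prior odds H:¬H = 0.01/0.99 = 0.010101. For the 'rain-predicted' outcome, the likelihood ratio is 0.853/0.296 = 2.8818.
Posterior odds = 0.010101 × 2.8818 = 0.029109, so P(H|E) = 0.029109/(1+0.029109) = 0.0283. Then P(¬H|E) = 1 − 0.0283 = 0.9717.

P(¬H | E) ≈ 0.9717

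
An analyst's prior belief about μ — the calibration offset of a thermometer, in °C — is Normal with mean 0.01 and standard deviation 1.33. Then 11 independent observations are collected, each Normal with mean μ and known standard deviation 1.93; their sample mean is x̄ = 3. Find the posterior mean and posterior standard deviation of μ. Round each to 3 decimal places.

Prior precision 1/τ₀² = 1/1.33² = 0.565323; data precision n/σ² = 11/1.93² = 2.95310.
Posterior precision = 0.565323 + 2.95310 = 3.51842, giving posterior SD = 1/√3.51842 = 0.533.
Posterior mean = (0.565323·0.01 + 2.95310·3) / 3.51842 = 2.520.

Posterior mean ≈ 2.520; posterior SD ≈ 0.533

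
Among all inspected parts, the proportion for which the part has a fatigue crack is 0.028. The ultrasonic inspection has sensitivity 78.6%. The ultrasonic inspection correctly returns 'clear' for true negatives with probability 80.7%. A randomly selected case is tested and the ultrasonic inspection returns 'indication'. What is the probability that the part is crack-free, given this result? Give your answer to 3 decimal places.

P(¬H | E) ≈ 0.895

Write H for 'the part has a fatigue crack'. Prior odds H:¬H = 0.028/0.972 = 0.028807. For the 'indication' outcome, the likelihood ratio is 0.786/0.193 = 4.0725.
Posterior odds = 0.028807 × 4.0725 = 0.11732, so P(H|E) = 0.11732/(1+0.11732) = 0.105. Then P(¬H|E) = 1 − 0.105 = 0.895.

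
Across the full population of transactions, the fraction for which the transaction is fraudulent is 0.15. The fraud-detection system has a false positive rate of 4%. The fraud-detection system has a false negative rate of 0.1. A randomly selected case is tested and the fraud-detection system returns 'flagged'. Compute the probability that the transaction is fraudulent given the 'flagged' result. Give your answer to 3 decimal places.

Write H for 'the transaction is fraudulent'. Prior odds H:¬H = 0.15/0.85 = 0.17647. For the 'flagged' outcome, the likelihood ratio is 0.9/0.04 = 22.500.
Posterior odds = 0.17647 × 22.500 = 3.9706, so P(H|E) = 3.9706/(1+3.9706) = 0.799.

P(H | E) ≈ 0.799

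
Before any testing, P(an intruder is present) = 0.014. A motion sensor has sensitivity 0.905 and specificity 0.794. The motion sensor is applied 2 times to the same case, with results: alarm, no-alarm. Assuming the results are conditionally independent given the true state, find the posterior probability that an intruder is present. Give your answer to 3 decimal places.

With H the event that an intruder is present, the joint likelihood of the observed sequence is P(data|H) = 0.905·0.095 = 0.085975 and P(data|¬H) = 0.206·0.794 = 0.16356.
Bayes: P(H|data) = 0.014·0.085975 / (0.014·0.085975 + 0.986·0.16356) = 0.0012037/0.16248 = 0.0074.

Posterior P(H) ≈ 0.007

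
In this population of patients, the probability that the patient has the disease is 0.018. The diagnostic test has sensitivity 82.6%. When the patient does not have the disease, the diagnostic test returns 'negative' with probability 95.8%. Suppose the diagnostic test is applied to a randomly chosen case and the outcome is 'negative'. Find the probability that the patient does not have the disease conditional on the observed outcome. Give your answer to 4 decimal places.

Let H be the event that the patient has the disease. P(H) = 0.018, so P(¬H) = 0.982. With E the 'negative' result, P(E|H) = 0.174 and P(E|¬H) = 0.958.
P(E) = 0.174·0.018 + 0.958·0.982 = 0.0031320 + 0.94076 = 0.94389.
By Bayes' theorem, P(H|E) = 0.0031320 / 0.94389 = 0.0033. Hence P(¬H|E) = 1 − 0.0033 = 0.9967.

P(¬H | E) ≈ 0.9967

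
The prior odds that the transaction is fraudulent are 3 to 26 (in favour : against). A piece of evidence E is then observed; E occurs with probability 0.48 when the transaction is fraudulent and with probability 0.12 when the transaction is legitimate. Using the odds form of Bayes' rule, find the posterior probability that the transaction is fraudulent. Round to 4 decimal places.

Posterior probability ≈ 0.3158

Prior odds = 3/26 = 0.11538.
Likelihood ratio for E = 0.48/0.12 = 4.0000.
Posterior odds = prior odds × LR = 0.46154.
Posterior probability = odds/(1+odds) = 0.46154/1.4615 = 0.3158.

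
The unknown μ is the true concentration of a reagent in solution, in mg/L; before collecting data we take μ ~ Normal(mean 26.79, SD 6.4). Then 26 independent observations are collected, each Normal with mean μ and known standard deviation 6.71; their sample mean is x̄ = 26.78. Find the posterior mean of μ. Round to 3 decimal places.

Posterior mean ≈ 26.780

With known σ, the Normal prior is conjugate. Weight on the data is w = (n/σ²)/(n/σ² + 1/τ₀²) = 0.577469/(0.577469+0.0244141) = 0.95944.
Posterior mean = w·x̄ + (1−w)·μ₀ = 0.95944·26.78 + 0.040563·26.79 = 26.780.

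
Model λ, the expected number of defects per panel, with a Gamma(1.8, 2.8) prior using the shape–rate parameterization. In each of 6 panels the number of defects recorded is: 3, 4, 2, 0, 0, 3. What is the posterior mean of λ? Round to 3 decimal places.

Posterior mean ≈ 1.568

The Poisson likelihood adds the total count to the shape and the number of exposure periods to the rate. Here ∑xᵢ = 12 and n = 6, so shape 1.8→13.8 and rate 2.8→8.8.
E[λ | data] = 13.8/8.8 = 1.568.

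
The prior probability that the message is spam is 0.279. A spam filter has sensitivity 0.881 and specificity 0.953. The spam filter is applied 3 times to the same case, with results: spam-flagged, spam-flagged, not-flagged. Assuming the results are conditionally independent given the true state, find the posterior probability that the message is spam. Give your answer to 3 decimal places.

Posterior P(H) ≈ 0.944

Let H be the event that the message is spam; start with P(H) = 0.279. P('spam-flagged'|H) = 0.881, P('spam-flagged'|¬H) = 0.047.
Update on result 1 ('spam-flagged'): P(H) ← 0.881·0.2790 / (0.881·0.2790 + 0.047·0.7210) = 0.24580/0.27969 = 0.8788.
Update on result 2 ('spam-flagged'): P(H) ← 0.881·0.8788 / (0.881·0.8788 + 0.047·0.1212) = 0.77426/0.77995 = 0.9927.
Update on result 3 ('not-flagged'): P(H) ← 0.119·0.9927 / (0.119·0.9927 + 0.953·0.0073) = 0.11813/0.12509 = 0.9444.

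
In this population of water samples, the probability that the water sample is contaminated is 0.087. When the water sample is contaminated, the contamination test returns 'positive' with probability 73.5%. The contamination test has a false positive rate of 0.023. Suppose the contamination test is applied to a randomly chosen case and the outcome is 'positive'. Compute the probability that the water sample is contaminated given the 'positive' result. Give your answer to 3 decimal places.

P(H | E) ≈ 0.753

Write H for 'the water sample is contaminated'. Prior odds H:¬H = 0.087/0.913 = 0.095290. For the 'positive' outcome, the likelihood ratio is 0.735/0.023 = 31.957.
Posterior odds = 0.095290 × 31.957 = 3.0451, so P(H|E) = 3.0451/(1+3.0451) = 0.753.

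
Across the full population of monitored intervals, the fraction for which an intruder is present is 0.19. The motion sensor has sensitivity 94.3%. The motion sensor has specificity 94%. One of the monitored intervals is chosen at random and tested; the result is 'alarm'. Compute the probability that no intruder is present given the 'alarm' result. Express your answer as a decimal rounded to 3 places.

Write H for 'an intruder is present'. Prior odds H:¬H = 0.19/0.81 = 0.23457. For the 'alarm' outcome, the likelihood ratio is 0.943/0.06 = 15.717.
Posterior odds = 0.23457 × 15.717 = 3.6866, so P(H|E) = 3.6866/(1+3.6866) = 0.787. Then P(¬H|E) = 1 − 0.787 = 0.213.

P(¬H | E) ≈ 0.213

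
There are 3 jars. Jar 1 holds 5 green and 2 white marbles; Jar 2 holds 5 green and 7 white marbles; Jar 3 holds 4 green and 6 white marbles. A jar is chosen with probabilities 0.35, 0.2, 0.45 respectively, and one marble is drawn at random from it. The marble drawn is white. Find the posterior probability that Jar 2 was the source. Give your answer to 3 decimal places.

Tabulate prior·likelihood by source: [1] prior 0.35, lik 0.2857, product 0.1000; [2] prior 0.2, lik 0.5833, product 0.1167; [3] prior 0.45, lik 0.6, product 0.2700.
Normalizing constant = 0.48667; the posterior for Jar 2 is its product over the sum, 0.1167/0.48667 = 0.240.

Posterior probability ≈ 0.240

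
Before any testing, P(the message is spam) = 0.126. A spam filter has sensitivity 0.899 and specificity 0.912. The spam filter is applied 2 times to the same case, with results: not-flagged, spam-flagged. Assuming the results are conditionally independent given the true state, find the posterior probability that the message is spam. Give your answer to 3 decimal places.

With H the event that the message is spam, the joint likelihood of the observed sequence is P(data|H) = 0.101·0.899 = 0.090799 and P(data|¬H) = 0.912·0.088 = 0.080256.
Bayes: P(H|data) = 0.126·0.090799 / (0.126·0.090799 + 0.874·0.080256) = 0.011441/0.081584 = 0.1402.

Posterior P(H) ≈ 0.140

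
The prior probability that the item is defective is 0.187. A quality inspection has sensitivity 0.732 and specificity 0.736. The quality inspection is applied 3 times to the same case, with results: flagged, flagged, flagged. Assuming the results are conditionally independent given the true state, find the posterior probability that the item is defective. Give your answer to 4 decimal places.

Let H be the event that the item is defective; start with P(H) = 0.187. P('flagged'|H) = 0.732, P('flagged'|¬H) = 0.264.
Update on result 1 ('flagged'): P(H) ← 0.732·0.1870 / (0.732·0.1870 + 0.264·0.8130) = 0.13688/0.35152 = 0.3894.
Update on result 2 ('flagged'): P(H) ← 0.732·0.3894 / (0.732·0.3894 + 0.264·0.6106) = 0.28505/0.44624 = 0.6388.
Update on result 3 ('flagged'): P(H) ← 0.732·0.6388 / (0.732·0.6388 + 0.264·0.3612) = 0.46758/0.56295 = 0.8306.

Posterior P(H) ≈ 0.8306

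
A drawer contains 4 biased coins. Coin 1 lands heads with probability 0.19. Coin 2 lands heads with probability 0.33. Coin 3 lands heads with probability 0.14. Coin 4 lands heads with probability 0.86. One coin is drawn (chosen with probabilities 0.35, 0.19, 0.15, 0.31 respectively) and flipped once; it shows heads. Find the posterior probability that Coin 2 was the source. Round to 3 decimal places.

Posterior probability ≈ 0.150

Tabulate prior·likelihood by source: [1] prior 0.35, lik 0.19, product 0.06650; [2] prior 0.19, lik 0.33, product 0.06270; [3] prior 0.15, lik 0.14, product 0.02100; [4] prior 0.31, lik 0.86, product 0.2666.
Normalizing constant = 0.41680; the posterior for Coin 2 is its product over the sum, 0.06270/0.41680 = 0.150.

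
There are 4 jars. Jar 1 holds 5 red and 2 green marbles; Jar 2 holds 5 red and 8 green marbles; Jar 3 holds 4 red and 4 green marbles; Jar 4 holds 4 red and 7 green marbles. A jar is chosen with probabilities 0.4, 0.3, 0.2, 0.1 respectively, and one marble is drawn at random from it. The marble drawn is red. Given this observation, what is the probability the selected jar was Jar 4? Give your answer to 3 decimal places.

Posterior probability ≈ 0.068

Tabulate prior·likelihood by source: [1] prior 0.4, lik 0.7143, product 0.2857; [2] prior 0.3, lik 0.3846, product 0.1154; [3] prior 0.2, lik 0.5, product 0.1000; [4] prior 0.1, lik 0.3636, product 0.03636.
Normalizing constant = 0.53746; the posterior for Jar 4 is its product over the sum, 0.03636/0.53746 = 0.068.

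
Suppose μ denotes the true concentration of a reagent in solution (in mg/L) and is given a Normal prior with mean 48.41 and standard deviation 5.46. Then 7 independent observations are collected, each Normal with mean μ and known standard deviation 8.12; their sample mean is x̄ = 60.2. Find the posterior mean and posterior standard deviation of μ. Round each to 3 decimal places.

Posterior mean ≈ 57.369; posterior SD ≈ 2.675

Prior precision 1/τ₀² = 1/5.46² = 0.0335440; data precision n/σ² = 7/8.12² = 0.106166.
Posterior precision = 0.0335440 + 0.106166 = 0.139710, giving posterior SD = 1/√0.139710 = 2.675.
Posterior mean = (0.0335440·48.41 + 0.106166·60.2) / 0.139710 = 57.369.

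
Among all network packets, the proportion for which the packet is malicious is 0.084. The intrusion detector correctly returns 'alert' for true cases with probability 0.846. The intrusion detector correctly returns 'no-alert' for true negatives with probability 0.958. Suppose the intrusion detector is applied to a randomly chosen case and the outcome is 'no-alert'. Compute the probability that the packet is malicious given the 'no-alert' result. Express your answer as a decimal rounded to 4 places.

P(H | E) ≈ 0.0145

Write H for 'the packet is malicious'. Prior odds H:¬H = 0.084/0.916 = 0.091703. For the 'no-alert' outcome, the likelihood ratio is 0.154/0.958 = 0.16075.
Posterior odds = 0.091703 × 0.16075 = 0.014741, so P(H|E) = 0.014741/(1+0.014741) = 0.0145.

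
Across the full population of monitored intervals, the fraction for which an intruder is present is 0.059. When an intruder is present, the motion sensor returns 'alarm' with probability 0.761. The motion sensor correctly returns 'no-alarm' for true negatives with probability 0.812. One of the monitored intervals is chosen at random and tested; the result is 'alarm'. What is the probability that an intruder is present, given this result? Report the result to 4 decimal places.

Write H for 'an intruder is present'. Prior odds H:¬H = 0.059/0.941 = 0.062699. For the 'alarm' outcome, the likelihood ratio is 0.761/0.188 = 4.0479.
Posterior odds = 0.062699 × 4.0479 = 0.25380, so P(H|E) = 0.25380/(1+0.25380) = 0.2024.

P(H | E) ≈ 0.2024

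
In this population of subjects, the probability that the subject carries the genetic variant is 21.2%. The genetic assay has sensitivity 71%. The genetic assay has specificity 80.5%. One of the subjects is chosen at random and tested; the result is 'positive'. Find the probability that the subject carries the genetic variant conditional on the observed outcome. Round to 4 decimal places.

Write H for 'the subject carries the genetic variant'. Prior odds H:¬H = 0.212/0.788 = 0.26904. For the 'positive' outcome, the likelihood ratio is 0.71/0.195 = 3.6410.
Posterior odds = 0.26904 × 3.6410 = 0.97957, so P(H|E) = 0.97957/(1+0.97957) = 0.4948.

P(H | E) ≈ 0.4948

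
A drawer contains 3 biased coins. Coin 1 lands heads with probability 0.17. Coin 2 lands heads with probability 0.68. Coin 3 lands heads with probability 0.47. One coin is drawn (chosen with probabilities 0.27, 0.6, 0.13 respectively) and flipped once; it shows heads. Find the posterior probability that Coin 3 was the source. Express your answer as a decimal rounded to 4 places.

Posterior probability ≈ 0.1186

P(heads|C1) = 0.17; P(heads|C2) = 0.68; P(heads|C3) = 0.47.
Prior × likelihood for each source: 0.27·0.17=0.04590, 0.6·0.68=0.4080, 0.13·0.47=0.06110. Summing gives P(heads) = 0.51500.
P(Coin 3 | heads) = 0.06110 / 0.51500 = 0.1186.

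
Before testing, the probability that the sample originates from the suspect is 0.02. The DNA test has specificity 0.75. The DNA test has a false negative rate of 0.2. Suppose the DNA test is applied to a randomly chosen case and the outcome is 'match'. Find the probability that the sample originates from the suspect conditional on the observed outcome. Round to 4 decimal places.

P(H | E) ≈ 0.0613

Let H be the event that the sample originates from the suspect. P(H) = 0.02, so P(¬H) = 0.98. With E the 'match' result, P(E|H) = 0.8 and P(E|¬H) = 0.25.
P(E) = 0.8·0.02 + 0.25·0.98 = 0.016000 + 0.24500 = 0.26100.
By Bayes' theorem, P(H|E) = 0.016000 / 0.26100 = 0.0613.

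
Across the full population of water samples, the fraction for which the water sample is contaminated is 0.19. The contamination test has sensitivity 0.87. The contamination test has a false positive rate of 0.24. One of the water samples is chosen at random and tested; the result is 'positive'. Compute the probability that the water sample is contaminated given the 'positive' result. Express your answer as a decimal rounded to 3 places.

P(H | E) ≈ 0.460

Write H for 'the water sample is contaminated'. Prior odds H:¬H = 0.19/0.81 = 0.23457. For the 'positive' outcome, the likelihood ratio is 0.87/0.24 = 3.6250.
Posterior odds = 0.23457 × 3.6250 = 0.85031, so P(H|E) = 0.85031/(1+0.85031) = 0.460.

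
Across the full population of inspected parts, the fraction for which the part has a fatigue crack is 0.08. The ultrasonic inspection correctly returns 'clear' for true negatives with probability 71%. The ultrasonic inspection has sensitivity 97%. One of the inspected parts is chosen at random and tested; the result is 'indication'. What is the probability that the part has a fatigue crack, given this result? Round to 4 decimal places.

Let H be the event that the part has a fatigue crack. P(H) = 0.08, so P(¬H) = 0.92. With E the 'indication' result, P(E|H) = 0.97 and P(E|¬H) = 0.29.
P(E) = 0.97·0.08 + 0.29·0.92 = 0.077600 + 0.26680 = 0.34440.
By Bayes' theorem, P(H|E) = 0.077600 / 0.34440 = 0.2253.

P(H | E) ≈ 0.2253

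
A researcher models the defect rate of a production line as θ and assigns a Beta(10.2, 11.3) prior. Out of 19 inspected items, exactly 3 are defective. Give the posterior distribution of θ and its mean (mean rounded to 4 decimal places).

Posterior: Beta(13.2, 27.3); mean ≈ 0.3259

The binomial likelihood is conjugate to the Beta prior: with 3 successes and 16 failures, the posterior is Beta(10.2+3, 11.3+16) = Beta(13.2, 27.3).
Posterior mean = α/(α+β) = 13.2/40.5 = 0.3259.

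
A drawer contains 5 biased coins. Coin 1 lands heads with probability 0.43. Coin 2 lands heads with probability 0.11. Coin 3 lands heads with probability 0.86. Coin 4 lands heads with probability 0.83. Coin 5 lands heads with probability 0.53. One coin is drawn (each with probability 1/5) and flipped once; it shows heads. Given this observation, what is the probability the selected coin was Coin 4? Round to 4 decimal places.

P(heads|C1) = 0.43; P(heads|C2) = 0.11; P(heads|C3) = 0.86; P(heads|C4) = 0.83; P(heads|C5) = 0.53.
Prior × likelihood for each source: 0.2·0.43=0.08600, 0.2·0.11=0.02200, 0.2·0.86=0.1720, 0.2·0.83=0.1660, 0.2·0.53=0.1060. Summing gives P(heads) = 0.55200.
P(Coin 4 | heads) = 0.1660 / 0.55200 = 0.3007.

Posterior probability ≈ 0.3007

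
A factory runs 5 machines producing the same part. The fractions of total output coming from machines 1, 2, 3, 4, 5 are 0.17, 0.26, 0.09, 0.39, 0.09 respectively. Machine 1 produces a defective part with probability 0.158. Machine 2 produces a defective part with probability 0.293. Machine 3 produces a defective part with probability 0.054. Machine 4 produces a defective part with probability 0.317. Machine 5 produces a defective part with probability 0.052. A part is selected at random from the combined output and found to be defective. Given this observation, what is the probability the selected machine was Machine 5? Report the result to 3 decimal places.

Posterior probability ≈ 0.020

Tabulate prior·likelihood by source: [1] prior 0.17, lik 0.158, product 0.02686; [2] prior 0.26, lik 0.293, product 0.07618; [3] prior 0.09, lik 0.054, product 0.004860; [4] prior 0.39, lik 0.317, product 0.1236; [5] prior 0.09, lik 0.052, product 0.004680.
Normalizing constant = 0.23621; the posterior for Machine 5 is its product over the sum, 0.004680/0.23621 = 0.020.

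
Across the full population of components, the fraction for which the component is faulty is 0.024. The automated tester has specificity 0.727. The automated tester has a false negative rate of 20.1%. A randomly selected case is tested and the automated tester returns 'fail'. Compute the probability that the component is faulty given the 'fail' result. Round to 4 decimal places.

P(H | E) ≈ 0.0671

Write H for 'the component is faulty'. Prior odds H:¬H = 0.024/0.976 = 0.024590. For the 'fail' outcome, the likelihood ratio is 0.799/0.273 = 2.9267.
Posterior odds = 0.024590 × 2.9267 = 0.071969, so P(H|E) = 0.071969/(1+0.071969) = 0.0671.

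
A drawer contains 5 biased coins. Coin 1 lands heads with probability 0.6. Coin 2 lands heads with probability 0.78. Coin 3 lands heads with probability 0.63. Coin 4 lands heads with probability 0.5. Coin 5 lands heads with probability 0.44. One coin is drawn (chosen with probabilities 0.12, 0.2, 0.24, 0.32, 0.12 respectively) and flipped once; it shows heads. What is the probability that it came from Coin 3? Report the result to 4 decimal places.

Posterior probability ≈ 0.2554

Tabulate prior·likelihood by source: [1] prior 0.12, lik 0.6, product 0.07200; [2] prior 0.2, lik 0.78, product 0.1560; [3] prior 0.24, lik 0.63, product 0.1512; [4] prior 0.32, lik 0.5, product 0.1600; [5] prior 0.12, lik 0.44, product 0.05280.
Normalizing constant = 0.59200; the posterior for Coin 3 is its product over the sum, 0.1512/0.59200 = 0.2554.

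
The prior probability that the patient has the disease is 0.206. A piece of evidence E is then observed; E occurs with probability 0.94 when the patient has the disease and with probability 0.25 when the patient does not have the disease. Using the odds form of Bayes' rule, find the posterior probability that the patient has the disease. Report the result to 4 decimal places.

Posterior probability ≈ 0.4938

Prior odds = 0.206/(1−0.206) = 0.25945.
Likelihood ratio for E = 0.94/0.25 = 3.7600.
Posterior odds = prior odds × LR = 0.97552.
Posterior probability = odds/(1+odds) = 0.97552/1.9755 = 0.4938.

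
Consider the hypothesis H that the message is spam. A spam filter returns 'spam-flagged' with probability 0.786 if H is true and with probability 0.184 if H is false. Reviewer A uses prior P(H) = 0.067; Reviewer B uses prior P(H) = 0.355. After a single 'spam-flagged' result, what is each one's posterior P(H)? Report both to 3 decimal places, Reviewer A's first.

Reviewer A: 0.235; Reviewer B: 0.702

P('+'|H) = 0.786, P('+'|¬H) = 0.184.
Reviewer A: numerator 0.786·0.067 = 0.052662; evidence = 0.052662+0.184·0.933 = 0.22433; posterior = 0.235.
Reviewer B: numerator 0.786·0.355 = 0.27903; evidence = 0.27903+0.184·0.645 = 0.39771; posterior = 0.702.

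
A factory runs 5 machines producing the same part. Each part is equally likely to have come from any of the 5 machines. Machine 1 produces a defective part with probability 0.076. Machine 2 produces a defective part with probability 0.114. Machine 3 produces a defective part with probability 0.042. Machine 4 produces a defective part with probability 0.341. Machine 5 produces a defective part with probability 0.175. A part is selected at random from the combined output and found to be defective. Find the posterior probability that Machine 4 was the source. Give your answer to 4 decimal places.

Posterior probability ≈ 0.4559

Tabulate prior·likelihood by source: [1] prior 0.2, lik 0.076, product 0.01520; [2] prior 0.2, lik 0.114, product 0.02280; [3] prior 0.2, lik 0.042, product 0.008400; [4] prior 0.2, lik 0.341, product 0.06820; [5] prior 0.2, lik 0.175, product 0.03500.
Normalizing constant = 0.14960; the posterior for Machine 4 is its product over the sum, 0.06820/0.14960 = 0.4559.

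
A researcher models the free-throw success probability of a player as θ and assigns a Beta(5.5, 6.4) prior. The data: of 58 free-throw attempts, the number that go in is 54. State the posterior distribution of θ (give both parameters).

Posterior: Beta(59.5, 10.4)

The binomial likelihood is conjugate to the Beta prior: with 54 successes and 4 failures, the posterior is Beta(5.5+54, 6.4+4) = Beta(59.5, 10.4).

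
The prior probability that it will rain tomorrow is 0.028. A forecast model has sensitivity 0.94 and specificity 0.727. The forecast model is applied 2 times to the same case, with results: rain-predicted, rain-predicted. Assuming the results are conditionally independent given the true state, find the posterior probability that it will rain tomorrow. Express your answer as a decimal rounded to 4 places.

With H the event that it will rain tomorrow, the joint likelihood of the observed sequence is P(data|H) = 0.94·0.94 = 0.88360 and P(data|¬H) = 0.273·0.273 = 0.074529.
Bayes: P(H|data) = 0.028·0.88360 / (0.028·0.88360 + 0.972·0.074529) = 0.024741/0.097183 = 0.2546.

Posterior P(H) ≈ 0.2546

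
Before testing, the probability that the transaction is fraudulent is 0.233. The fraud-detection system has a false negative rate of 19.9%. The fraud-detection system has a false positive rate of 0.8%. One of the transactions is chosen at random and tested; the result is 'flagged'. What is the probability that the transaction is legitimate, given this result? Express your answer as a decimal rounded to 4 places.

Let H be the event that the transaction is fraudulent. P(H) = 0.233, so P(¬H) = 0.767. With E the 'flagged' result, P(E|H) = 0.801 and P(E|¬H) = 0.008.
P(E) = 0.801·0.233 + 0.008·0.767 = 0.18663 + 0.0061360 = 0.19277.
By Bayes' theorem, P(H|E) = 0.18663 / 0.19277 = 0.9682. Hence P(¬H|E) = 1 − 0.9682 = 0.0318.

P(¬H | E) ≈ 0.0318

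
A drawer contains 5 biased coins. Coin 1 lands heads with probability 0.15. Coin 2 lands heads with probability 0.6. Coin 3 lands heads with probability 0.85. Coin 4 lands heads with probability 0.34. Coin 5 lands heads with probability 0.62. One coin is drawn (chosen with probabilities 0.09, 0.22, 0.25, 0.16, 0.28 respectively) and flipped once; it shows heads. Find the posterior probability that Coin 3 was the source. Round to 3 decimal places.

Tabulate prior·likelihood by source: [1] prior 0.09, lik 0.15, product 0.01350; [2] prior 0.22, lik 0.6, product 0.1320; [3] prior 0.25, lik 0.85, product 0.2125; [4] prior 0.16, lik 0.34, product 0.05440; [5] prior 0.28, lik 0.62, product 0.1736.
Normalizing constant = 0.58600; the posterior for Coin 3 is its product over the sum, 0.2125/0.58600 = 0.363.

Posterior probability ≈ 0.363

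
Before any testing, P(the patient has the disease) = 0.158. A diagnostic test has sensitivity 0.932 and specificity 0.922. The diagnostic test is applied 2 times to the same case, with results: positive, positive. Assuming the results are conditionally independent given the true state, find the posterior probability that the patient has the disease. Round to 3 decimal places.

Posterior P(H) ≈ 0.964

With H the event that the patient has the disease, the joint likelihood of the observed sequence is P(data|H) = 0.932·0.932 = 0.86862 and P(data|¬H) = 0.078·0.078 = 0.0060840.
Bayes: P(H|data) = 0.158·0.86862 / (0.158·0.86862 + 0.842·0.0060840) = 0.13724/0.14237 = 0.9640.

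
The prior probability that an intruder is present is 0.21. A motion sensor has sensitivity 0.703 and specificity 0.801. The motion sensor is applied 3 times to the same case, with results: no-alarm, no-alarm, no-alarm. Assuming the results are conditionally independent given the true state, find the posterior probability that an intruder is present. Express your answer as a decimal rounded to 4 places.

Let H be the event that an intruder is present; start with P(H) = 0.21. P('alarm'|H) = 0.703, P('alarm'|¬H) = 0.199.
Update on result 1 ('no-alarm'): P(H) ← 0.297·0.2100 / (0.297·0.2100 + 0.801·0.7900) = 0.062370/0.69516 = 0.0897.
Update on result 2 ('no-alarm'): P(H) ← 0.297·0.0897 / (0.297·0.0897 + 0.801·0.9103) = 0.026647/0.75578 = 0.0353.
Update on result 3 ('no-alarm'): P(H) ← 0.297·0.0353 / (0.297·0.0353 + 0.801·0.9647) = 0.010471/0.78323 = 0.0134.

Posterior P(H) ≈ 0.0134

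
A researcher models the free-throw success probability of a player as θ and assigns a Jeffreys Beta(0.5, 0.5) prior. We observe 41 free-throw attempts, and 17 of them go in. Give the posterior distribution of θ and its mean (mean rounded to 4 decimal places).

The binomial likelihood is conjugate to the Beta prior: with 17 successes and 24 failures, the posterior is Beta(0.5+17, 0.5+24) = Beta(17.5, 24.5).
E[θ | data] = 17.5/(17.5+24.5) = 0.4167.

Posterior: Beta(17.5, 24.5); mean ≈ 0.4167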